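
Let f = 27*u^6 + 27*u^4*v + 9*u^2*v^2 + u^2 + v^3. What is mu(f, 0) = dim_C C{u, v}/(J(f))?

The Hessian of f at 0 has rank 1. Corank 1: A-series; mu = 2 gives A_2.

2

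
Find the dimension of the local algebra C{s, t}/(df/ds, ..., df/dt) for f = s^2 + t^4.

3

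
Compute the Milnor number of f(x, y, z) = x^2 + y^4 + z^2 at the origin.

3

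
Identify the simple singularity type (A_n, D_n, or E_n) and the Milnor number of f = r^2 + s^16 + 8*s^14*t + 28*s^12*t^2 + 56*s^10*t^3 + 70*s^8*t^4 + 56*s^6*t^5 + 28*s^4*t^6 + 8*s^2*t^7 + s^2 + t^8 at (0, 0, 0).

The Hessian of f at 0 has rank 2. Corank 1: A-series; mu = 7 gives A_7.

Type A_7, Milnor number mu = 7.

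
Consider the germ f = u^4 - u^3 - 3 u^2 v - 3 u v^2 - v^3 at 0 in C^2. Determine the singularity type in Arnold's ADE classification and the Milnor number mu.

The Hessian of f at 0 is [[0, 0], [0, 0]] with rank 0, so corank 2. A Groebner basis of the Jacobian ideal J(f) in C{u,v} is {v^4, u*v^2 + 2*v^3/3, u^2 + 2*u*v + v^2}; counting standard monomials gives mu = 6. Corank 2; j^3 = -(u + v)^3 is a perfect cube, so E-series; the 4-jet and mu = 6 give E_6.

Type E6, Milnor number mu = 6.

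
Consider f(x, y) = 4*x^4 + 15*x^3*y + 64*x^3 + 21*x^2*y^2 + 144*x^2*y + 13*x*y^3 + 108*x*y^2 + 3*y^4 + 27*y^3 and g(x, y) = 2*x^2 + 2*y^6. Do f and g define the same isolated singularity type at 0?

The Hessian of f at 0 is [[0, 0], [0, 0]] with rank 0, so corank 2. A Groebner basis of the Jacobian ideal J(f) in C{x,y} is {196608*x^2 + 294912*x*y + y^4 + 64*y^3 + 110592*y^2, x^3 + 1008*x^2 + 1512*x*y + 3*y^3/4 + 567*y^2, x^2*y - 832*x^2 - 1248*x*y - 5*y^3/6 - 468*y^2, 512*x^2 + x*y^2 + 768*x*y + 11*y^3/12 + 288*y^2}; counting standard monomials gives mu = 7. Corank 2; j^3 = (4*x + 3*y)^3 is a perfect cube, so E-series; the 4-jet and mu = 7 give E_7. The Hessian of g at 0 is [[4, 0], [0, 0]] with rank 1, so corank 1. A Groebner basis of the Jacobian ideal J(g) in C{x,y} is {y^5, x}; counting standard monomials gives mu = 5. Corank 1: A-series; mu = 5 gives A_5. f is E_7 but g is A_5, hence not right-equivalent.

No.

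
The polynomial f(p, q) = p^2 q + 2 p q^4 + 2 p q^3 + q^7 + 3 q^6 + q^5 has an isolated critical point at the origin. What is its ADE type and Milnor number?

Type D_7, Milnor number mu = 7.

The Hessian of f at 0 has rank 0. Corank 2; j^3 = p^2*q has shape L^2 M (L != M), so D-series; mu = 7 gives D_7.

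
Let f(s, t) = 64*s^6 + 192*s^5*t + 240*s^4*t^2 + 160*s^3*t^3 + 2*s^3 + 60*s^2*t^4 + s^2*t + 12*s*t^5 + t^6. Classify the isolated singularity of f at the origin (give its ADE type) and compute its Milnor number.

Type D_7, Milnor number mu = 7.

The Hessian of f at 0 is [[0, 0], [0, 0]] with rank 0, so corank 2. A Groebner basis of the Jacobian ideal J(f) in C{s,t} is {-s*t/12 + t^5, s*t^2, s^2 + s*t/2}; counting standard monomials gives mu = 7. Corank 2; j^3 = s^2*(2*s + t) has shape L^2 M (L != M), so D-series; mu = 7 gives D_7.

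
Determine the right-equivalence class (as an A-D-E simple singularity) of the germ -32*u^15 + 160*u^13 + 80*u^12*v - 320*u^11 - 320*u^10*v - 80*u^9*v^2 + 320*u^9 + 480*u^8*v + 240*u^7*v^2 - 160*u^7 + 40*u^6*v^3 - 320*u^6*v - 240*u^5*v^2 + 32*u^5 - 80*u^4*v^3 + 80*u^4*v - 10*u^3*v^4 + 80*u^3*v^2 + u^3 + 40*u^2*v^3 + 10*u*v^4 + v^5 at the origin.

The Hessian of f at 0 has rank 0. Corank 2; j^3 = u^3 is a perfect cube, so E-series; the 5-jet and mu = 8 give E_8.

E8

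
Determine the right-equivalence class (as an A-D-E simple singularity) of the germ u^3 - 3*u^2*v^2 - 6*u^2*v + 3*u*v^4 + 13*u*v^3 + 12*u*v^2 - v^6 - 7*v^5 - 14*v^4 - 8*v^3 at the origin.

E_7

The Hessian of f at 0 is [[0, 0], [0, 0]] with rank 0, so corank 2. A Groebner basis of the Jacobian ideal J(f) in C{u,v} is {-u^2 + 4*u*v + v^4 - v^3/3 - 4*v^2, u^3 - 10*u^2 + 40*u*v - 34*v^3/3 - 40*v^2, u^2*v - 11*u^2/3 + 44*u*v/3 - 47*v^3/9 - 44*v^2/3, -u^2 + u*v^2 + 4*u*v - 7*v^3/3 - 4*v^2}; counting standard monomials gives mu = 7. Corank 2; j^3 = (u - 2*v)^3 is a perfect cube, so E-series; the 4-jet and mu = 7 give E_7.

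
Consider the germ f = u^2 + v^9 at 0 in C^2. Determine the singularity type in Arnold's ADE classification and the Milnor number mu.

Type A_8, Milnor number mu = 8.

The Hessian of f at 0 is [[2, 0], [0, 0]] with rank 1, so corank 1. A Groebner basis of the Jacobian ideal J(f) in C{u,v} is {v^8, u}; counting standard monomials gives mu = 8. Corank 1: A-series; mu = 8 gives A_8.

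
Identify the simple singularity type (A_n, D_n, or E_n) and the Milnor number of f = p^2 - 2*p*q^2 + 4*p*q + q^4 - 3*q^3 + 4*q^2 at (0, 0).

Type A2, Milnor number mu = 2.

The Hessian of f at 0 is [[2, 4], [4, 8]] with rank 1, so corank 1. A Groebner basis of the Jacobian ideal J(f) in C{p,q} is {q^2, p + 2*q}; counting standard monomials gives mu = 2. Corank 1: A-series; mu = 2 gives A_2.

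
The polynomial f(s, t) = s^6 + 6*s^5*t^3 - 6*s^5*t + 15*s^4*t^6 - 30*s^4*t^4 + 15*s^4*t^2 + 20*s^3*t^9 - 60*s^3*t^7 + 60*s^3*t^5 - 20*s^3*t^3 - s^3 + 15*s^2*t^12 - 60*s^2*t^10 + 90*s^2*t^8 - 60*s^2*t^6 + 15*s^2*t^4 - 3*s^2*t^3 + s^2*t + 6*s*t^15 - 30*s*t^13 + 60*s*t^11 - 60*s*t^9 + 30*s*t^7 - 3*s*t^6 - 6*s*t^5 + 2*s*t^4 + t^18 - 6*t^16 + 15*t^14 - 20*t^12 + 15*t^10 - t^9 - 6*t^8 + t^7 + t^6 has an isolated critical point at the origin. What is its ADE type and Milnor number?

Type D_{7}, Milnor number mu = 7.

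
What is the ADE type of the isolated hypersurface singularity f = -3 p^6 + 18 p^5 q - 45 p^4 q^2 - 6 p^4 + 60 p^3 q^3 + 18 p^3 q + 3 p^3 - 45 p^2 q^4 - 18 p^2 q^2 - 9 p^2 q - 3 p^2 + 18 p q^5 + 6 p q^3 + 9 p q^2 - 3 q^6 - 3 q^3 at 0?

The Hessian of f at 0 has rank 1. Corank 1: A-series; mu = 2 gives A_2.

A_{2}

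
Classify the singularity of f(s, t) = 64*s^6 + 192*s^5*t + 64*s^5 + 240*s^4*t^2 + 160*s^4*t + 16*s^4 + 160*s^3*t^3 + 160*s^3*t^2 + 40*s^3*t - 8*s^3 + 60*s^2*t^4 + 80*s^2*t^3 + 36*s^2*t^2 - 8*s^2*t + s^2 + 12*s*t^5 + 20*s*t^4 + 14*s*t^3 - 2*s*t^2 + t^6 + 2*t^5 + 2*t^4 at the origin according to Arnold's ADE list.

A3

The Hessian of f at 0 has rank 1. Corank 1: A-series; mu = 3 gives A_3.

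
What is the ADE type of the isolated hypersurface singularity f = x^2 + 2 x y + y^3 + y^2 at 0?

The Hessian of f at 0 has rank 1. Corank 1: A-series; mu = 2 gives A_2.

A_2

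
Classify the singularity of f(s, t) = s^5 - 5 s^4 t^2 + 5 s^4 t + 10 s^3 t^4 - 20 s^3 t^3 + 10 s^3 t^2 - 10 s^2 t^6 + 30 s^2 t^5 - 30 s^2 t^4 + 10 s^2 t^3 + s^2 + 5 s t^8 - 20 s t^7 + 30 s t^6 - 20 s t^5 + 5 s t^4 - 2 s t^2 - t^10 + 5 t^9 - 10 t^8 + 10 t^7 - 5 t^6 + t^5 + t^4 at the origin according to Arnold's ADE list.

The Hessian of f at 0 is [[2, 0], [0, 0]] with rank 1, so corank 1. A Groebner basis of the Jacobian ideal J(f) in C{s,t} is {s^2, -s + t^2}; counting standard monomials gives mu = 4. Corank 1: A-series; mu = 4 gives A_4.

A_{4}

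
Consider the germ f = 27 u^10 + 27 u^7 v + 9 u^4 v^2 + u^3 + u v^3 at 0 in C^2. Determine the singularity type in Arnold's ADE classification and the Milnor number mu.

Type E7, Milnor number mu = 7.

The Hessian of f at 0 has rank 0. Corank 2; j^3 = u^3 is a perfect cube, so E-series; the 4-jet and mu = 7 give E_7.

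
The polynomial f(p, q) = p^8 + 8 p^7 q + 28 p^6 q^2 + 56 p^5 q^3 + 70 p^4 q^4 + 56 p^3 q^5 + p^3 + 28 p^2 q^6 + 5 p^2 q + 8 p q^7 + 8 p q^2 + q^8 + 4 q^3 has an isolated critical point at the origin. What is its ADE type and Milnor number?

Type D9, Milnor number mu = 9.

The Hessian of f at 0 is [[0, 0], [0, 0]] with rank 0, so corank 2. A Groebner basis of the Jacobian ideal J(f) in C{p,q} is {-p*q/8 + q^7 - q^2/4, p*q^2 + 2*q^3, p^2 + 3*p*q + 2*q^2}; counting standard monomials gives mu = 9. Corank 2; j^3 = (p + q)*(p + 2*q)^2 has shape L^2 M (L != M), so D-series; mu = 9 gives D_9.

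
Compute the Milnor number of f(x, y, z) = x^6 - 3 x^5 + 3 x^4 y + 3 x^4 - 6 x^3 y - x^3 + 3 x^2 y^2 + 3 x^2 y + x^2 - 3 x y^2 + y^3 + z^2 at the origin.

The Hessian of f at 0 has rank 2. Corank 1: A-series; mu = 2 gives A_2.

2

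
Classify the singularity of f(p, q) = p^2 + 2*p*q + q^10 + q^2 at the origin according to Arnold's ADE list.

The Hessian of f at 0 has rank 1. Corank 1: A-series; mu = 9 gives A_9.

A_9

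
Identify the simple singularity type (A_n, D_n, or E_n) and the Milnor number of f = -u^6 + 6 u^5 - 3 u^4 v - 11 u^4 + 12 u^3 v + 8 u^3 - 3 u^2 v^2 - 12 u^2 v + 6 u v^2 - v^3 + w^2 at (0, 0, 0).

Type E6, Milnor number mu = 6.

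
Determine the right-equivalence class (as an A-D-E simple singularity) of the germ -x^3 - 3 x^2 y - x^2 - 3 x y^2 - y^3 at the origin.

A_2

The Hessian of f at 0 is [[-2, 0], [0, 0]] with rank 1, so corank 1. A Groebner basis of the Jacobian ideal J(f) in C{x,y} is {y^2, x}; counting standard monomials gives mu = 2. Corank 1: A-series; mu = 2 gives A_2.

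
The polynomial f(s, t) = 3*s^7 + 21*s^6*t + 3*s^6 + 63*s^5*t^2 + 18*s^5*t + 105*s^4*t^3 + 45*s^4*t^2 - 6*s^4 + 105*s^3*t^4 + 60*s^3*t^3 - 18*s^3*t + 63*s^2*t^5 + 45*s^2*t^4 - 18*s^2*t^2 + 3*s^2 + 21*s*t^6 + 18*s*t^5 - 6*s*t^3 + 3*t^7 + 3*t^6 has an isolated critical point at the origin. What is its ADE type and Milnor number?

Type A_6, Milnor number mu = 6.

The Hessian of f at 0 is [[6, 0], [0, 0]] with rank 1, so corank 1. A Groebner basis of the Jacobian ideal J(f) in C{s,t} is {-s*t + t^4, s*t^2 - s/3 + t^3/3, s^2}; counting standard monomials gives mu = 6. Corank 1: A-series; mu = 6 gives A_6.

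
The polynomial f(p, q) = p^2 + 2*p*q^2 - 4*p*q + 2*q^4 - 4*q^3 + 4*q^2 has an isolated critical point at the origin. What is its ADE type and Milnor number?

Type A_{3}, Milnor number mu = 3.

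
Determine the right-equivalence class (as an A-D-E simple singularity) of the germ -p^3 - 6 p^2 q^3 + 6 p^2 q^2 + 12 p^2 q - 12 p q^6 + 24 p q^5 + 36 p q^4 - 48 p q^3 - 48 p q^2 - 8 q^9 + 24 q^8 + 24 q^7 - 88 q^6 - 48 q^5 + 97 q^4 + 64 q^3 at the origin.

E_6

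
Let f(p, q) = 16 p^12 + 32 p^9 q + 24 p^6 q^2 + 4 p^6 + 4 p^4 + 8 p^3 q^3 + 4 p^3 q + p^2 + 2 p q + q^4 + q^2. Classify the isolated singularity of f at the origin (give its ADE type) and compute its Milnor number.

Type A_{3}, Milnor number mu = 3.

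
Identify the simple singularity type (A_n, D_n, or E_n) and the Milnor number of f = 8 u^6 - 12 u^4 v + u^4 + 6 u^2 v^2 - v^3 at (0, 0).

The Hessian of f at 0 has rank 0. Corank 2; j^3 = -v^3 is a perfect cube, so E-series; the 4-jet and mu = 6 give E_6.

Type E6, Milnor number mu = 6.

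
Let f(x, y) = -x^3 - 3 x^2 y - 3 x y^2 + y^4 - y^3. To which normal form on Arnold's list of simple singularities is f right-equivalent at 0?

The Hessian of f at 0 has rank 0. Corank 2; j^3 = -(x + y)^3 is a perfect cube, so E-series; the 4-jet and mu = 6 give E_6.

E6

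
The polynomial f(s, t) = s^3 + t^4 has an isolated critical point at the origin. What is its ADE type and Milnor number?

The Hessian of f at 0 has rank 0. Corank 2; j^3 = s^3 is a perfect cube, so E-series; the 4-jet and mu = 6 give E_6.

Type E6, Milnor number mu = 6.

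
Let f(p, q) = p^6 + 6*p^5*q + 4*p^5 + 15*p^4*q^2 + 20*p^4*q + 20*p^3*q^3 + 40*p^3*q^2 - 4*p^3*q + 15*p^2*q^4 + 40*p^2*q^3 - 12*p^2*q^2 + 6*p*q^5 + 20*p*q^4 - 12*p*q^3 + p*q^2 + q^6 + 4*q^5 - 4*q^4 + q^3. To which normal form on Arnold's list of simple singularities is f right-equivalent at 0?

D7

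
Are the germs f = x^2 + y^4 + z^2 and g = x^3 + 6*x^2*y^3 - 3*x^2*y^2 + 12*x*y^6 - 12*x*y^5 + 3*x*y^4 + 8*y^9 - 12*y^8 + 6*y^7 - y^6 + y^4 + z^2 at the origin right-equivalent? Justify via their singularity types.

No.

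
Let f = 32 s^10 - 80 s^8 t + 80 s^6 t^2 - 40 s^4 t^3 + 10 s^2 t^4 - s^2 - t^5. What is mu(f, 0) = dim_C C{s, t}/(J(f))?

4

The Hessian of f at 0 has rank 1. Corank 1: A-series; mu = 4 gives A_4.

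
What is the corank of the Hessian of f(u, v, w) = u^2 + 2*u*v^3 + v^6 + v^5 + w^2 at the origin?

1

Hessian at 0 has rank 2.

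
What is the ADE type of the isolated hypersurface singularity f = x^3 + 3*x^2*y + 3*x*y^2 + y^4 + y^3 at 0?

The Hessian of f at 0 is [[0, 0], [0, 0]] with rank 0, so corank 2. A Groebner basis of the Jacobian ideal J(f) in C{x,y} is {y^3, x^2 + 2*x*y + y^2}; counting standard monomials gives mu = 6. Corank 2; j^3 = (x + y)^3 is a perfect cube, so E-series; the 4-jet and mu = 6 give E_6.

E_{6}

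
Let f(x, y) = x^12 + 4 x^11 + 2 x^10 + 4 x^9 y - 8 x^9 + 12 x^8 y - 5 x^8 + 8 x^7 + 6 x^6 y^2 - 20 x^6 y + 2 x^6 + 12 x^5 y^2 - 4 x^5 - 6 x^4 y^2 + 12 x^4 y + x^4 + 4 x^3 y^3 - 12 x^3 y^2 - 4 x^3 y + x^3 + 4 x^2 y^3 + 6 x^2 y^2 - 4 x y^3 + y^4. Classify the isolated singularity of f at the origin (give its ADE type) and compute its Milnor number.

Type E_6, Milnor number mu = 6.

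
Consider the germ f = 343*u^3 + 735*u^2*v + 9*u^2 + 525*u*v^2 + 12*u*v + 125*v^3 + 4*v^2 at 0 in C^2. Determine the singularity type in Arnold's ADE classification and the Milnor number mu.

The Hessian of f at 0 has rank 1. Corank 1: A-series; mu = 2 gives A_2.

Type A_2, Milnor number mu = 2.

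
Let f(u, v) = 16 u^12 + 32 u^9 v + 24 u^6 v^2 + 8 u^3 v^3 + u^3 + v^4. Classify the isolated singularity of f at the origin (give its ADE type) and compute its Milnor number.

Type E_6, Milnor number mu = 6.

The Hessian of f at 0 has rank 0. Corank 2; j^3 = u^3 is a perfect cube, so E-series; the 4-jet and mu = 6 give E_6.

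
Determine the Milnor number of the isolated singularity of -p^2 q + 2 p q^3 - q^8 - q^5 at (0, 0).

The Hessian of f at 0 is [[0, 0], [0, 0]] with rank 0, so corank 2. A Groebner basis of the Jacobian ideal J(f) in C{p,q} is {p^4, p^3*q + p^2/8 - p*q^2/8, -p^3 + p^2*q^2, -p*q + q^3}; counting standard monomials gives mu = 9. Corank 2; j^3 = -p^2*q has shape L^2 M (L != M), so D-series; mu = 9 gives D_9.

9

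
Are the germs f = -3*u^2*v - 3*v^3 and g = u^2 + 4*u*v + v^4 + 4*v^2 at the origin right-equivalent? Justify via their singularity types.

No.

The Hessian of f at 0 is [[0, 0], [0, 0]] with rank 0, so corank 2. A Groebner basis of the Jacobian ideal J(f) in C{u,v} is {v^3, u^2 + 3*v^2, u*v}; counting standard monomials gives mu = 4. Corank 2; j^3 = -3*v*(u^2 + v^2) splits into three distinct lines over C (the quadratic factor has nonzero discriminant), so D_4. The Hessian of g at 0 is [[2, 4], [4, 8]] with rank 1, so corank 1. A Groebner basis of the Jacobian ideal J(g) in C{u,v} is {v^3, u + 2*v}; counting standard monomials gives mu = 3. Corank 1: A-series; mu = 3 gives A_3. f is D_4 but g is A_3, hence not right-equivalent.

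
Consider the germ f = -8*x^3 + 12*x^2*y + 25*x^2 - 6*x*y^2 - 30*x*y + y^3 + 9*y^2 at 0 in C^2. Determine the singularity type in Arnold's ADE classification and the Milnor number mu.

Type A2, Milnor number mu = 2.

The Hessian of f at 0 is [[50, -30], [-30, 18]] with rank 1, so corank 1. A Groebner basis of the Jacobian ideal J(f) in C{x,y} is {y^2, x - 3*y/5}; counting standard monomials gives mu = 2. Corank 1: A-series; mu = 2 gives A_2.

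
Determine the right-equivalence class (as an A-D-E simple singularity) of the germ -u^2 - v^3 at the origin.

The Hessian of f at 0 has rank 1. Corank 1: A-series; mu = 2 gives A_2.

A2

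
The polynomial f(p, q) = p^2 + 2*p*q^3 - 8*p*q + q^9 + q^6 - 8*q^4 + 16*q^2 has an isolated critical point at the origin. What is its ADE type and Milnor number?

Type A_8, Milnor number mu = 8.

The Hessian of f at 0 has rank 1. Corank 1: A-series; mu = 8 gives A_8.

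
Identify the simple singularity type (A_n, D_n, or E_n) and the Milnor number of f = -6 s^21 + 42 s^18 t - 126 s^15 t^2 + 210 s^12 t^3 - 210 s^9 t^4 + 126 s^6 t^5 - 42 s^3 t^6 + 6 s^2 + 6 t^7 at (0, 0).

Type A_{6}, Milnor number mu = 6.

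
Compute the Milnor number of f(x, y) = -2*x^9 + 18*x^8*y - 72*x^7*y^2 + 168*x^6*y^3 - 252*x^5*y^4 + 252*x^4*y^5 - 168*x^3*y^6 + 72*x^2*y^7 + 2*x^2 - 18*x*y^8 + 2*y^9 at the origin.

8

The Hessian of f at 0 is [[4, 0], [0, 0]] with rank 1, so corank 1. A Groebner basis of the Jacobian ideal J(f) in C{x,y} is {y^8, x}; counting standard monomials gives mu = 8. Corank 1: A-series; mu = 8 gives A_8.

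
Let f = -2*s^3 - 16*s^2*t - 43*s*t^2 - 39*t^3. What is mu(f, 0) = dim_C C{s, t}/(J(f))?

The Hessian of f at 0 has rank 0. Corank 2; j^3 = -(s + 3*t)*(2*s^2 + 10*s*t + 13*t^2) splits into three distinct lines over C (the quadratic factor has nonzero discriminant), so D_4.

4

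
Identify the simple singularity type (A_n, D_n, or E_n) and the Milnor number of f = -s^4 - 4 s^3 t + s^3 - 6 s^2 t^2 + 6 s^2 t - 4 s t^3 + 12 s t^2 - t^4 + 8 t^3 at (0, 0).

Type E_6, Milnor number mu = 6.

The Hessian of f at 0 has rank 0. Corank 2; j^3 = (s + 2*t)^3 is a perfect cube, so E-series; the 4-jet and mu = 6 give E_6.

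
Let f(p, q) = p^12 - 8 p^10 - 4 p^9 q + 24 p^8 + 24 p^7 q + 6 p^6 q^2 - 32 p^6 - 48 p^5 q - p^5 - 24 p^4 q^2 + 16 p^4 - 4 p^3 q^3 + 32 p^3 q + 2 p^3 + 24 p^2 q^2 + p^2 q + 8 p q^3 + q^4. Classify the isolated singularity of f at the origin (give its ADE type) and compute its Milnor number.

Type D_5, Milnor number mu = 5.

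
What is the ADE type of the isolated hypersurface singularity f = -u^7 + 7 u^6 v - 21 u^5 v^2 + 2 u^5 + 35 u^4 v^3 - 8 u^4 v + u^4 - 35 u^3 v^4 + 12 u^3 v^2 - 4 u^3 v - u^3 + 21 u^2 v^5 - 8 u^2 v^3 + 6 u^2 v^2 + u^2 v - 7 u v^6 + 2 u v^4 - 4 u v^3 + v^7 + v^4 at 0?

The Hessian of f at 0 has rank 0. Corank 2; j^3 = -u^2*(u - v) has shape L^2 M (L != M), so D-series; mu = 5 gives D_5.

D_5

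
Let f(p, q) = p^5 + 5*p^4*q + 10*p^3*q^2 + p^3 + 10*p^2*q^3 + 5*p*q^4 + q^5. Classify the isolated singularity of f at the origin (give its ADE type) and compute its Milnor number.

Type E_8, Milnor number mu = 8.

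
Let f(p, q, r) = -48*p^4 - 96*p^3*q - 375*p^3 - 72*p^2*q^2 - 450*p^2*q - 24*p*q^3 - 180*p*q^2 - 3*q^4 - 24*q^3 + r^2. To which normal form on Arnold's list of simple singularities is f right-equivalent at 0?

E_{6}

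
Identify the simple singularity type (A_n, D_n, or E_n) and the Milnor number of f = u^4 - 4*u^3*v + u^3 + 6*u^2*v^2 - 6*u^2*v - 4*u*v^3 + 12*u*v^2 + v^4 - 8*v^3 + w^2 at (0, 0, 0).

Type E6, Milnor number mu = 6.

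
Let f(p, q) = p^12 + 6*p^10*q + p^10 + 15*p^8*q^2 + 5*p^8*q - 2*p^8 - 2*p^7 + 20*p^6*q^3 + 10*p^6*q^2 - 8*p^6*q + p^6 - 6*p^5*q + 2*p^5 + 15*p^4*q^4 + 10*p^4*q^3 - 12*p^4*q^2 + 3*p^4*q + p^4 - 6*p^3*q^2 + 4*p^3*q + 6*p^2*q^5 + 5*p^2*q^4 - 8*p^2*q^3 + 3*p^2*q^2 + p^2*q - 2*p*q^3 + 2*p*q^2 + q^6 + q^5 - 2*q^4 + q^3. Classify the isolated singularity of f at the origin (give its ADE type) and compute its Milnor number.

Type D_{7}, Milnor number mu = 7.

The Hessian of f at 0 has rank 0. Corank 2; j^3 = q*(p + q)^2 has shape L^2 M (L != M), so D-series; mu = 7 gives D_7.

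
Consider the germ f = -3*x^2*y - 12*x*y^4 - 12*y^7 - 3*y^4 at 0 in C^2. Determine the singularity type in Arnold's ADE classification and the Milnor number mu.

Type D5, Milnor number mu = 5.

The Hessian of f at 0 has rank 0. Corank 2; j^3 = -3*x^2*y has shape L^2 M (L != M), so D-series; mu = 5 gives D_5.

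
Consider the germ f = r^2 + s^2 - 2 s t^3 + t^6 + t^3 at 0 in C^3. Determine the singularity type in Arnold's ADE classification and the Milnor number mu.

Type A_2, Milnor number mu = 2.

The Hessian of f at 0 has rank 2. Corank 1: A-series; mu = 2 gives A_2.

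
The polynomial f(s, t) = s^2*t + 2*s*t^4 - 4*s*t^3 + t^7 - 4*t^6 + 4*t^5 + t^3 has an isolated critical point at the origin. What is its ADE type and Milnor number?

Type D_{4}, Milnor number mu = 4.

The Hessian of f at 0 is [[0, 0], [0, 0]] with rank 0, so corank 2. A Groebner basis of the Jacobian ideal J(f) in C{s,t} is {t^3, s^2 + 3*t^2, s*t}; counting standard monomials gives mu = 4. Corank 2; j^3 = t*(s^2 + t^2) splits into three distinct lines over C (the quadratic factor has nonzero discriminant), so D_4.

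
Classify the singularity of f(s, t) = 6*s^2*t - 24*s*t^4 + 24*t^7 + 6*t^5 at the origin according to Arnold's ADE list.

The Hessian of f at 0 has rank 0. Corank 2; j^3 = 6*s^2*t has shape L^2 M (L != M), so D-series; mu = 6 gives D_6.

D_{6}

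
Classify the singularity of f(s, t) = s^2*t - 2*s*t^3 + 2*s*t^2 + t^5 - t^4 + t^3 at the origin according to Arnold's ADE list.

The Hessian of f at 0 has rank 0. Corank 2; j^3 = t*(s + t)^2 has shape L^2 M (L != M), so D-series; mu = 5 gives D_5.

D5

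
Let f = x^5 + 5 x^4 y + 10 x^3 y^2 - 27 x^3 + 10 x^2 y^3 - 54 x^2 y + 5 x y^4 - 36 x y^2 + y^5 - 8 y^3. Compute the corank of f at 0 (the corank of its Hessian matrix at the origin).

The Hessian at 0 is [[0, 0], [0, 0]] of rank 0; hence corank 2.

2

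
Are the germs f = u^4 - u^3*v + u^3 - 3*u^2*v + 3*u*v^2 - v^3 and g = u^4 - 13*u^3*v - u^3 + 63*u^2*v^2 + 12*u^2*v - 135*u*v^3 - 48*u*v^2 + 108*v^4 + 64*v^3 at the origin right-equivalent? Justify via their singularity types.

The Hessian of f at 0 is [[0, 0], [0, 0]] with rank 0, so corank 2. A Groebner basis of the Jacobian ideal J(f) in C{u,v} is {3*u^2 - 6*u*v + v^4 + v^3 + 3*v^2, u^3 + 3*u^2 - 6*u*v + 3*v^2, u^2*v + 3*u^2 - 6*u*v + 3*v^2, 2*u^2 + u*v^2 - 4*u*v - v^3/3 + 2*v^2}; counting standard monomials gives mu = 7. Corank 2; j^3 = (u - v)^3 is a perfect cube, so E-series; the 4-jet and mu = 7 give E_7. The Hessian of g at 0 is [[0, 0], [0, 0]] with rank 0, so corank 2. A Groebner basis of the Jacobian ideal J(g) in C{u,v} is {3*u^2 - 24*u*v + v^4 - v^3 + 48*v^2, u^3 - 84*u^2 + 672*u*v - 36*v^3 - 1344*v^2, u^2*v - 15*u^2 + 120*u*v - 11*v^3 - 240*v^2, -2*u^2 + u*v^2 + 16*u*v - 10*v^3/3 - 32*v^2}; counting standard monomials gives mu = 7. Corank 2; j^3 = -(u - 4*v)^3 is a perfect cube, so E-series; the 4-jet and mu = 7 give E_7. Both have type E_7, hence right-equivalent.

Yes.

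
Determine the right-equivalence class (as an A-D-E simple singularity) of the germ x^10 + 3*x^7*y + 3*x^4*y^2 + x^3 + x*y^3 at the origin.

E7

The Hessian of f at 0 has rank 0. Corank 2; j^3 = x^3 is a perfect cube, so E-series; the 4-jet and mu = 7 give E_7.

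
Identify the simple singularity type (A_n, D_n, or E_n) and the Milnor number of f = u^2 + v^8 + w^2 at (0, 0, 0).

The Hessian of f at 0 has rank 2. Corank 1: A-series; mu = 7 gives A_7.

Type A7, Milnor number mu = 7.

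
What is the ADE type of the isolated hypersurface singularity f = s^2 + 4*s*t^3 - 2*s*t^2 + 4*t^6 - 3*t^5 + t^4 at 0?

The Hessian of f at 0 has rank 1. Corank 1: A-series; mu = 4 gives A_4.

A_4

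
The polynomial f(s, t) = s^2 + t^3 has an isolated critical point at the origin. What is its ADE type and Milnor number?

Type A_{2}, Milnor number mu = 2.

The Hessian of f at 0 has rank 1. Corank 1: A-series; mu = 2 gives A_2.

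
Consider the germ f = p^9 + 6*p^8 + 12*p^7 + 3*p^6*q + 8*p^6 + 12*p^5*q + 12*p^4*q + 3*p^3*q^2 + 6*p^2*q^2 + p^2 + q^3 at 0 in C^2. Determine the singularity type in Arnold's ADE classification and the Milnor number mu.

Type A_2, Milnor number mu = 2.

The Hessian of f at 0 is [[2, 0], [0, 0]] with rank 1, so corank 1. A Groebner basis of the Jacobian ideal J(f) in C{p,q} is {q^2, p}; counting standard monomials gives mu = 2. Corank 1: A-series; mu = 2 gives A_2.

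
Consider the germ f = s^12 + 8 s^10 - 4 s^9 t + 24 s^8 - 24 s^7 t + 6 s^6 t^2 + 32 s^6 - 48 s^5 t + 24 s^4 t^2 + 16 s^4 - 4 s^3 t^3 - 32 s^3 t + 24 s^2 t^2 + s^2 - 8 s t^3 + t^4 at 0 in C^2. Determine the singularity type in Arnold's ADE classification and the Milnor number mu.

Type A3, Milnor number mu = 3.

The Hessian of f at 0 is [[2, 0], [0, 0]] with rank 1, so corank 1. A Groebner basis of the Jacobian ideal J(f) in C{s,t} is {t^3, s}; counting standard monomials gives mu = 3. Corank 1: A-series; mu = 3 gives A_3.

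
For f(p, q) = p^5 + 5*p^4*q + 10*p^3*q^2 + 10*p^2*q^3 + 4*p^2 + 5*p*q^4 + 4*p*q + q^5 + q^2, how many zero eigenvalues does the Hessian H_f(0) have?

1

Hessian at 0 has rank 1.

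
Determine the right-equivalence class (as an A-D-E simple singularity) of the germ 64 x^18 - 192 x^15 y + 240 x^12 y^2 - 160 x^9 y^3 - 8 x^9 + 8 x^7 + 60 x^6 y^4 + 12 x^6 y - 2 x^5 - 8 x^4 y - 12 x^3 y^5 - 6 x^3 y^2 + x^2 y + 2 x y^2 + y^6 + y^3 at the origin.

D7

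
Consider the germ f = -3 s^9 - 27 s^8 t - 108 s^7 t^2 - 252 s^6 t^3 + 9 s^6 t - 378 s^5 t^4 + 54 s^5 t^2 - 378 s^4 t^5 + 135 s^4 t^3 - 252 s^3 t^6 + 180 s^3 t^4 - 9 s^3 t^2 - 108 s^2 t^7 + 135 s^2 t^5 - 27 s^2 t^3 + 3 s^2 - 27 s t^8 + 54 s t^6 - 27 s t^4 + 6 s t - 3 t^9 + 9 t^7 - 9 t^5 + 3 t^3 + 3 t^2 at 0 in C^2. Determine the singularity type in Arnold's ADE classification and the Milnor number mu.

Type A_{2}, Milnor number mu = 2.

The Hessian of f at 0 has rank 1. Corank 1: A-series; mu = 2 gives A_2.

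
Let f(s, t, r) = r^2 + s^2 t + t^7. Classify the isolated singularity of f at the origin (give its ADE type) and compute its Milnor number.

The Hessian of f at 0 has rank 1. Corank 2; j^3 = s^2*t has shape L^2 M (L != M), so D-series; mu = 8 gives D_8.

Type D_8, Milnor number mu = 8.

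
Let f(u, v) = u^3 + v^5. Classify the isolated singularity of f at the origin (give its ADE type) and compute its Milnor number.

Type E_{8}, Milnor number mu = 8.

The Hessian of f at 0 has rank 0. Corank 2; j^3 = u^3 is a perfect cube, so E-series; the 5-jet and mu = 8 give E_8.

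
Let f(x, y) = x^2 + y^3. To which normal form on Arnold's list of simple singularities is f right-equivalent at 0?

The Hessian of f at 0 has rank 1. Corank 1: A-series; mu = 2 gives A_2.

A_{2}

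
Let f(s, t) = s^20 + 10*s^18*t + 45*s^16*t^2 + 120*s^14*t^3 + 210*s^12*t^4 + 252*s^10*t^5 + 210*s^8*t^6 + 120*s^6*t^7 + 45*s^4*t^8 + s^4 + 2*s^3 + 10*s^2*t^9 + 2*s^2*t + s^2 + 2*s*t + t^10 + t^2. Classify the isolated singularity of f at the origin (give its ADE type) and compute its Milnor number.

The Hessian of f at 0 has rank 1. Corank 1: A-series; mu = 9 gives A_9.

Type A9, Milnor number mu = 9.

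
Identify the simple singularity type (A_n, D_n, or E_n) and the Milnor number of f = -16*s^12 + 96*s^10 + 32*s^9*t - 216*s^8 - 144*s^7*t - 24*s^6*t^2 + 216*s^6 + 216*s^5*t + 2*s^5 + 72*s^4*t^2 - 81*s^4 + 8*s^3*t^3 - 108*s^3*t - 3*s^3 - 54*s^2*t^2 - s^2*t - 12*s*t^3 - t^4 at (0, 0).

Type D5, Milnor number mu = 5.

The Hessian of f at 0 is [[0, 0], [0, 0]] with rank 0, so corank 2. A Groebner basis of the Jacobian ideal J(f) in C{s,t} is {s*t^2, -s*t/12 + t^3, s^2 + s*t/3}; counting standard monomials gives mu = 5. Corank 2; j^3 = -s^2*(3*s + t) has shape L^2 M (L != M), so D-series; mu = 5 gives D_5.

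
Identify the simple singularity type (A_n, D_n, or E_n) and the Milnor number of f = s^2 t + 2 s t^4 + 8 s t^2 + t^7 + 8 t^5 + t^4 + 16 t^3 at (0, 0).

The Hessian of f at 0 has rank 0. Corank 2; j^3 = t*(s + 4*t)^2 has shape L^2 M (L != M), so D-series; mu = 5 gives D_5.

Type D5, Milnor number mu = 5.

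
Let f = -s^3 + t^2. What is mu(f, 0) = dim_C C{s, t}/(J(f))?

2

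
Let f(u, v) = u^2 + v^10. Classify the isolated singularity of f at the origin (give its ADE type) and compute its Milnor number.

The Hessian of f at 0 has rank 1. Corank 1: A-series; mu = 9 gives A_9.

Type A_9, Milnor number mu = 9.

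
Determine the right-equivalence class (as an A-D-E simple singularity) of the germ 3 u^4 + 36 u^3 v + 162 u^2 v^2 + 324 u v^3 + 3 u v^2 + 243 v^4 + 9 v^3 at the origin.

D_5

The Hessian of f at 0 has rank 0. Corank 2; j^3 = 3*v^2*(u + 3*v) has shape L^2 M (L != M), so D-series; mu = 5 gives D_5.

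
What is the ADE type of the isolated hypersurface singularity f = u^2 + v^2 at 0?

The Hessian of f at 0 has rank 2. Corank 0: nondegenerate Morse point, so A_1.

A1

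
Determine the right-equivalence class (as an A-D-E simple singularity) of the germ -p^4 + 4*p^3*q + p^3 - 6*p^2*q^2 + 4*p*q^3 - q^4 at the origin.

E6

The Hessian of f at 0 has rank 0. Corank 2; j^3 = p^3 is a perfect cube, so E-series; the 4-jet and mu = 6 give E_6.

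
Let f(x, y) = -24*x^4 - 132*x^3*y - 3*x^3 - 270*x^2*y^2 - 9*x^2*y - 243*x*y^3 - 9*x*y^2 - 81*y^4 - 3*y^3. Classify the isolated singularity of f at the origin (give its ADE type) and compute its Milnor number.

Type E7, Milnor number mu = 7.

The Hessian of f at 0 is [[0, 0], [0, 0]] with rank 0, so corank 2. A Groebner basis of the Jacobian ideal J(f) in C{x,y} is {3*x^2/4 + 3*x*y/2 + y^4 + y^3/4 + 3*y^2/4, x^3 + 15*x^2/4 + 15*x*y/2 + 9*y^3/4 + 15*y^2/4, x^2*y - 9*x^2/4 - 9*x*y/2 - 7*y^3/4 - 9*y^2/4, x^2 + x*y^2 + 2*x*y + 4*y^3/3 + y^2}; counting standard monomials gives mu = 7. Corank 2; j^3 = -3*(x + y)^3 is a perfect cube, so E-series; the 4-jet and mu = 7 give E_7.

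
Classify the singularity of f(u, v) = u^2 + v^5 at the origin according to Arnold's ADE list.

A4

The Hessian of f at 0 has rank 1. Corank 1: A-series; mu = 4 gives A_4.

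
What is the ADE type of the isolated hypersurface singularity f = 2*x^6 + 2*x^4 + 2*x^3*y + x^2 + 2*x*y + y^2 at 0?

The Hessian of f at 0 is [[2, 2], [2, 2]] with rank 1, so corank 1. A Groebner basis of the Jacobian ideal J(f) in C{x,y} is {x*y^2 + x + y, -x + y^3 - y, x^2 + 2*x*y + y^2}; counting standard monomials gives mu = 5. Corank 1: A-series; mu = 5 gives A_5.

A_5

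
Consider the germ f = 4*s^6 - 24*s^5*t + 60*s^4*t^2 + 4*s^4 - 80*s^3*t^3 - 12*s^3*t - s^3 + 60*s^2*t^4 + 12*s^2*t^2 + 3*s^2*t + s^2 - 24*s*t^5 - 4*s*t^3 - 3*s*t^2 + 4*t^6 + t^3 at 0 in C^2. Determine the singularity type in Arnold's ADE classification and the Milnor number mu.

The Hessian of f at 0 has rank 1. Corank 1: A-series; mu = 2 gives A_2.

Type A_2, Milnor number mu = 2.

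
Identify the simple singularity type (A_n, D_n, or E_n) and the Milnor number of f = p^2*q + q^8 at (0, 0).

The Hessian of f at 0 is [[0, 0], [0, 0]] with rank 0, so corank 2. A Groebner basis of the Jacobian ideal J(f) in C{p,q} is {p^2/8 + q^7, p^3, p*q}; counting standard monomials gives mu = 9. Corank 2; j^3 = p^2*q has shape L^2 M (L != M), so D-series; mu = 9 gives D_9.

Type D9, Milnor number mu = 9.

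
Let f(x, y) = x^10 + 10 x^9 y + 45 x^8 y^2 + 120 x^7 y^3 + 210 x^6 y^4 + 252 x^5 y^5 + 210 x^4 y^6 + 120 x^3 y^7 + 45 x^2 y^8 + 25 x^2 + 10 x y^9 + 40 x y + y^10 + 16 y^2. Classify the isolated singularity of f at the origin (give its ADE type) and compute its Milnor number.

The Hessian of f at 0 is [[50, 40], [40, 32]] with rank 1, so corank 1. A Groebner basis of the Jacobian ideal J(f) in C{x,y} is {y^9, x + 4*y/5}; counting standard monomials gives mu = 9. Corank 1: A-series; mu = 9 gives A_9.

Type A_{9}, Milnor number mu = 9.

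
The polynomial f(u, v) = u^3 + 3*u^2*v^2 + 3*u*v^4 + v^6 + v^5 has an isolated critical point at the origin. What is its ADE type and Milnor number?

Type E_8, Milnor number mu = 8.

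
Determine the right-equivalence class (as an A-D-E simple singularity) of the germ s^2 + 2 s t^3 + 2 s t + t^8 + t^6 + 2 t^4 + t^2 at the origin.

A_7

The Hessian of f at 0 has rank 1. Corank 1: A-series; mu = 7 gives A_7.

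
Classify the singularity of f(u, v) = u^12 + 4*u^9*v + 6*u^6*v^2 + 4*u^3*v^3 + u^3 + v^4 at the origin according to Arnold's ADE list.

The Hessian of f at 0 is [[0, 0], [0, 0]] with rank 0, so corank 2. A Groebner basis of the Jacobian ideal J(f) in C{u,v} is {v^3, u^2}; counting standard monomials gives mu = 6. Corank 2; j^3 = u^3 is a perfect cube, so E-series; the 4-jet and mu = 6 give E_6.

E6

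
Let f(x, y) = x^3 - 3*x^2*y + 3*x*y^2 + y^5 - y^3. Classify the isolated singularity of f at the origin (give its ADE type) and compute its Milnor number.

Type E8, Milnor number mu = 8.

The Hessian of f at 0 has rank 0. Corank 2; j^3 = (x - y)^3 is a perfect cube, so E-series; the 5-jet and mu = 8 give E_8.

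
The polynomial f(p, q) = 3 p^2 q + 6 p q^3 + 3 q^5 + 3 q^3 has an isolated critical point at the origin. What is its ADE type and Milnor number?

Type D_4, Milnor number mu = 4.

The Hessian of f at 0 is [[0, 0], [0, 0]] with rank 0, so corank 2. A Groebner basis of the Jacobian ideal J(f) in C{p,q} is {q^3, p^2 + 3*q^2, p*q}; counting standard monomials gives mu = 4. Corank 2; j^3 = 3*q*(p^2 + q^2) splits into three distinct lines over C (the quadratic factor has nonzero discriminant), so D_4.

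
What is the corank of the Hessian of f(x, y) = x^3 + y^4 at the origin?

2

Hessian at 0 has rank 0.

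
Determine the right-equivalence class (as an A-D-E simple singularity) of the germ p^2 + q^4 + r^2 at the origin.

A_3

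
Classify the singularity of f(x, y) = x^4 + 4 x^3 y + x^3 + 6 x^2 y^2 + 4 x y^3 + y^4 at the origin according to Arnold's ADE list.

The Hessian of f at 0 has rank 0. Corank 2; j^3 = x^3 is a perfect cube, so E-series; the 4-jet and mu = 6 give E_6.

E_{6}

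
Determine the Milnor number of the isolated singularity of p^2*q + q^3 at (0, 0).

The Hessian of f at 0 has rank 0. Corank 2; j^3 = q*(p^2 + q^2) splits into three distinct lines over C (the quadratic factor has nonzero discriminant), so D_4.

4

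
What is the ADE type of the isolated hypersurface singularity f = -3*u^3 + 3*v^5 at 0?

E8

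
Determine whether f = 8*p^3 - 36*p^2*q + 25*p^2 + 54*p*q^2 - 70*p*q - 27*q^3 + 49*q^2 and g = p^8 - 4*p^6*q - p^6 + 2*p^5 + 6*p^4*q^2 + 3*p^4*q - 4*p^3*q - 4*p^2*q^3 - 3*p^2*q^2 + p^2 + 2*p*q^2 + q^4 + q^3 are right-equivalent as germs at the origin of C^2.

Yes.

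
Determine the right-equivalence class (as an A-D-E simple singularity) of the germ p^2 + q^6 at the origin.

The Hessian of f at 0 has rank 1. Corank 1: A-series; mu = 5 gives A_5.

A_5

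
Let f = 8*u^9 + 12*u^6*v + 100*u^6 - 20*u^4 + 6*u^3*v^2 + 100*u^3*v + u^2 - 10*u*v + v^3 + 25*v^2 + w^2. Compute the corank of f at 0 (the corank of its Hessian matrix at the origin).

1

The Hessian at 0 is [[2, -10, 0], [-10, 50, 0], [0, 0, 2]] of rank 2; hence corank 1.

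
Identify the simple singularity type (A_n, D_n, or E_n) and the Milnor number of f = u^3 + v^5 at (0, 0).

The Hessian of f at 0 has rank 0. Corank 2; j^3 = u^3 is a perfect cube, so E-series; the 5-jet and mu = 8 give E_8.

Type E_{8}, Milnor number mu = 8.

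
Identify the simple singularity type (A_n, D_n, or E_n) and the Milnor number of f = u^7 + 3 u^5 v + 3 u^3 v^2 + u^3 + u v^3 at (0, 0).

Type E_7, Milnor number mu = 7.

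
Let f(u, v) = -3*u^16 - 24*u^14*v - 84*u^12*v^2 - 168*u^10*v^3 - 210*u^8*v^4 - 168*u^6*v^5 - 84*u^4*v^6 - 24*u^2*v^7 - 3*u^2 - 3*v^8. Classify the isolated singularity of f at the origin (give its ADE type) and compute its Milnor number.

The Hessian of f at 0 is [[-6, 0], [0, 0]] with rank 1, so corank 1. A Groebner basis of the Jacobian ideal J(f) in C{u,v} is {v^7, u}; counting standard monomials gives mu = 7. Corank 1: A-series; mu = 7 gives A_7.

Type A_7, Milnor number mu = 7.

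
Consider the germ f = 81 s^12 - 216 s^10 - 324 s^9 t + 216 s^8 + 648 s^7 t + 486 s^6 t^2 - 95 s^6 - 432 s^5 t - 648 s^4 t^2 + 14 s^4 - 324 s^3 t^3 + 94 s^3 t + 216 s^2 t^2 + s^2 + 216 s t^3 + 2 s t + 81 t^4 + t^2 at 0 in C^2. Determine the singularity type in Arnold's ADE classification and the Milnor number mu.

The Hessian of f at 0 is [[2, 2], [2, 2]] with rank 1, so corank 1. A Groebner basis of the Jacobian ideal J(f) in C{s,t} is {t^3, s + t}; counting standard monomials gives mu = 3. Corank 1: A-series; mu = 3 gives A_3.

Type A_3, Milnor number mu = 3.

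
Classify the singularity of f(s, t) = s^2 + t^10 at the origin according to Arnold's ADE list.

The Hessian of f at 0 is [[2, 0], [0, 0]] with rank 1, so corank 1. A Groebner basis of the Jacobian ideal J(f) in C{s,t} is {t^9, s}; counting standard monomials gives mu = 9. Corank 1: A-series; mu = 9 gives A_9.

A_{9}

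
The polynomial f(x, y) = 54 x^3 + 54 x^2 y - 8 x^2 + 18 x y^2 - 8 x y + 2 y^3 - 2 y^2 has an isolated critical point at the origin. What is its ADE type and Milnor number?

Type A2, Milnor number mu = 2.

The Hessian of f at 0 is [[-16, -8], [-8, -4]] with rank 1, so corank 1. A Groebner basis of the Jacobian ideal J(f) in C{x,y} is {y^2, x + y/2}; counting standard monomials gives mu = 2. Corank 1: A-series; mu = 2 gives A_2.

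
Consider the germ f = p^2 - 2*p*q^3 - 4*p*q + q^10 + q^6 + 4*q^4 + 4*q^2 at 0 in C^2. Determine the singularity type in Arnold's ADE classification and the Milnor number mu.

The Hessian of f at 0 is [[2, -4], [-4, 8]] with rank 1, so corank 1. A Groebner basis of the Jacobian ideal J(f) in C{p,q} is {p^3 - 6*p^2*q + 12*p*q^2 - 8*p + 16*q, -p + q^3 + 2*q}; counting standard monomials gives mu = 9. Corank 1: A-series; mu = 9 gives A_9.

Type A_{9}, Milnor number mu = 9.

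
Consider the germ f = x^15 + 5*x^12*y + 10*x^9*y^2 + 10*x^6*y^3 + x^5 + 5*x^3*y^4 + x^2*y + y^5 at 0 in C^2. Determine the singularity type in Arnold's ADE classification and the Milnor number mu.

Type D_{6}, Milnor number mu = 6.

The Hessian of f at 0 is [[0, 0], [0, 0]] with rank 0, so corank 2. A Groebner basis of the Jacobian ideal J(f) in C{x,y} is {x^2/5 + y^4, x^3, x*y}; counting standard monomials gives mu = 6. Corank 2; j^3 = x^2*y has shape L^2 M (L != M), so D-series; mu = 6 gives D_6.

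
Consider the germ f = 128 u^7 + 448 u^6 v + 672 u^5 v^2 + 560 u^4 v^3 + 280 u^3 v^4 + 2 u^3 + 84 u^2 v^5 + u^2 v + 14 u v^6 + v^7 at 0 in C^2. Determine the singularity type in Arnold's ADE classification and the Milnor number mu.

Type D8, Milnor number mu = 8.

The Hessian of f at 0 has rank 0. Corank 2; j^3 = u^2*(2*u + v) has shape L^2 M (L != M), so D-series; mu = 8 gives D_8.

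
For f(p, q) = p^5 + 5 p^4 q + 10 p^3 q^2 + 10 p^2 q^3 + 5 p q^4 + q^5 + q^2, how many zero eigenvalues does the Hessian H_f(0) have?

The Hessian at 0 is [[0, 0], [0, 2]] of rank 1; hence corank 1.

1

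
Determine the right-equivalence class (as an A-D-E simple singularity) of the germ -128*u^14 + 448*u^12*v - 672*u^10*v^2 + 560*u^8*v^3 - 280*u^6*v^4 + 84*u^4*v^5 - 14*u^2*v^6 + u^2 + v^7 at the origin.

A_{6}

The Hessian of f at 0 has rank 1. Corank 1: A-series; mu = 6 gives A_6.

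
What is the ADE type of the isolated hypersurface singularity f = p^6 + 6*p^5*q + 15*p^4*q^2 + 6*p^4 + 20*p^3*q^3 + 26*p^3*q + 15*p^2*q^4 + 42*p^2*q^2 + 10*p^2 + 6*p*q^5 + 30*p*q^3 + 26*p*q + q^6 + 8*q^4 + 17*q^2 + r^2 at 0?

The Hessian of f at 0 has rank 3. Corank 0: nondegenerate Morse point, so A_1.

A1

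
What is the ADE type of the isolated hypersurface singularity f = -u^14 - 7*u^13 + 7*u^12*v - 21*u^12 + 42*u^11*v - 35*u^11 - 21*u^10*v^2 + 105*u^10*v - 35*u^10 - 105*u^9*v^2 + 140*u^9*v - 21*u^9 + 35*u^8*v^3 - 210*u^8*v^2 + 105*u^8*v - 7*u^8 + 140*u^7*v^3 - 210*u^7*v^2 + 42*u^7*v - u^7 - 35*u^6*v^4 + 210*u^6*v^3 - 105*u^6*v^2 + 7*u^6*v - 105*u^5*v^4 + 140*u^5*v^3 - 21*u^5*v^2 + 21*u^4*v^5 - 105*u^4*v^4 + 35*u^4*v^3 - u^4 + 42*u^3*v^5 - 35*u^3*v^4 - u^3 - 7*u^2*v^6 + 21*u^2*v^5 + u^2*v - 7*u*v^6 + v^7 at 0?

The Hessian of f at 0 is [[0, 0], [0, 0]] with rank 0, so corank 2. A Groebner basis of the Jacobian ideal J(f) in C{u,v} is {u*v/7 + v^6, u*v^2, u^2 - u*v}; counting standard monomials gives mu = 8. Corank 2; j^3 = -u^2*(u - v) has shape L^2 M (L != M), so D-series; mu = 8 gives D_8.

D8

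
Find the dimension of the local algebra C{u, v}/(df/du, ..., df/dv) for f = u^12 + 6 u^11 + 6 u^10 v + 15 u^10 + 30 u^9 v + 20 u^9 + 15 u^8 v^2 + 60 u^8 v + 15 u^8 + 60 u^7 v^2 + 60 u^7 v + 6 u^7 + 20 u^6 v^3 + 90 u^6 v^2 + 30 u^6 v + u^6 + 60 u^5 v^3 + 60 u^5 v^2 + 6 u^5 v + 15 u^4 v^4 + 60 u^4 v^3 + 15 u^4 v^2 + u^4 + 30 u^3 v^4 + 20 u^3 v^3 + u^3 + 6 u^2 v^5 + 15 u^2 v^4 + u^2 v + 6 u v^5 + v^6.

7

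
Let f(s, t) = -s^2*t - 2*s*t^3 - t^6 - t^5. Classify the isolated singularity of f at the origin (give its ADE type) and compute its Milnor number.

The Hessian of f at 0 has rank 0. Corank 2; j^3 = -s^2*t has shape L^2 M (L != M), so D-series; mu = 7 gives D_7.

Type D_{7}, Milnor number mu = 7.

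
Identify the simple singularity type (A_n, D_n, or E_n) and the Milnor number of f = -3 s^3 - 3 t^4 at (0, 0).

The Hessian of f at 0 has rank 0. Corank 2; j^3 = -3*s^3 is a perfect cube, so E-series; the 4-jet and mu = 6 give E_6.

Type E_6, Milnor number mu = 6.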